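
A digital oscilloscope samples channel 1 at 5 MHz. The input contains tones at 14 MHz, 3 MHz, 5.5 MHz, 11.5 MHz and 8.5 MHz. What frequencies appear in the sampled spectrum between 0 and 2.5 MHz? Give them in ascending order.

fs/2 = 2.5 MHz.
14 MHz mod fs = 4 MHz.
4 MHz > fs/2 = 2.5 MHz, folds to fs − 4 MHz = 1 MHz.
3 MHz > fs/2 = 2.5 MHz, folds to fs − 3 MHz = 2 MHz.
5.5 MHz mod fs = 0.5 MHz.
0.5 MHz ≤ fs/2 = 2.5 MHz, appears at 0.5 MHz.
11.5 MHz mod fs = 1.5 MHz.
1.5 MHz ≤ fs/2 = 2.5 MHz, appears at 1.5 MHz.
8.5 MHz mod fs = 3.5 MHz.
3.5 MHz > fs/2 = 2.5 MHz, folds to fs − 3.5 MHz = 1.5 MHz.
Distinct values: {0.5 MHz, 1 MHz, 1.5 MHz, 2 MHz}.

0.5 MHz, 1 MHz, 1.5 MHz, 2 MHz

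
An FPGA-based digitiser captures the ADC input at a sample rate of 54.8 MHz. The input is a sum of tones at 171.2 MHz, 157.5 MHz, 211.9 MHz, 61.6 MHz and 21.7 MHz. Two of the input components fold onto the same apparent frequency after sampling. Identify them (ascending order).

61.6 MHz, 171.2 MHz

fs/2 = 27.4 MHz.
171.2 MHz mod fs = 6.8 MHz.
6.8 MHz ≤ fs/2 = 27.4 MHz, appears at 6.8 MHz.
157.5 MHz mod fs = 47.9 MHz.
47.9 MHz > fs/2 = 27.4 MHz, folds to fs − 47.9 MHz = 6.9 MHz.
211.9 MHz mod fs = 47.5 MHz.
47.5 MHz > fs/2 = 27.4 MHz, folds to fs − 47.5 MHz = 7.3 MHz.
61.6 MHz mod fs = 6.8 MHz.
6.8 MHz ≤ fs/2 = 27.4 MHz, appears at 6.8 MHz.
21.7 MHz ≤ fs/2 = 27.4 MHz, passes unchanged.
61.6 MHz and 171.2 MHz both map to 6.8 MHz.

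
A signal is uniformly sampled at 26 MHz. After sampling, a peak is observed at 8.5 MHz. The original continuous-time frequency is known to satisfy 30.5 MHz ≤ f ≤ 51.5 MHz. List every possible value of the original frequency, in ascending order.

34.5 MHz, 43.5 MHz

Frequencies that alias to 8.5 MHz are k·fs ± 8.5 MHz for integer k ≥ 0.
k=0: 8.5 MHz.
k=1: 17.5 MHz, 34.5 MHz.
k=2: 43.5 MHz, 60.5 MHz.
k=3: 69.5 MHz, 86.5 MHz.
Within [30.5 MHz, 51.5 MHz]: 34.5 MHz, 43.5 MHz.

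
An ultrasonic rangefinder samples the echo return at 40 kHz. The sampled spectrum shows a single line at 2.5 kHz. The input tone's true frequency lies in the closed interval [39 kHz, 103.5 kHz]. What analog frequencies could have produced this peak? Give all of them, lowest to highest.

42.5 kHz, 77.5 kHz, 82.5 kHz

Frequencies that alias to 2.5 kHz are k·fs ± 2.5 kHz for integer k ≥ 0.
k=0: 2.5 kHz.
k=1: 37.5 kHz, 42.5 kHz.
k=2: 77.5 kHz, 82.5 kHz.
k=3: 117.5 kHz, 122.5 kHz.
Within [39 kHz, 103.5 kHz]: 42.5 kHz, 77.5 kHz, 82.5 kHz.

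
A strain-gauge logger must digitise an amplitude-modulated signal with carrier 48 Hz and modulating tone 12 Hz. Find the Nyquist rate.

120 Hz

AM sidebands sit at fc ± fm = 36 Hz and 60 Hz.
Highest-frequency component: 60 Hz.
Nyquist rate = 2 × 60 Hz = 120 Hz.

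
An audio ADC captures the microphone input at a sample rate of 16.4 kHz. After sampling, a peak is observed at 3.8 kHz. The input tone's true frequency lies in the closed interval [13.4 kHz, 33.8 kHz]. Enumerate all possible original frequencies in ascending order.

Frequencies that alias to 3.8 kHz are k·fs ± 3.8 kHz for integer k ≥ 0.
k=0: 3.8 kHz.
k=1: 12.6 kHz, 20.2 kHz.
k=2: 29 kHz, 36.6 kHz.
k=3: 45.4 kHz, 53 kHz.
Within [13.4 kHz, 33.8 kHz]: 20.2 kHz, 29 kHz.

20.2 kHz, 29 kHz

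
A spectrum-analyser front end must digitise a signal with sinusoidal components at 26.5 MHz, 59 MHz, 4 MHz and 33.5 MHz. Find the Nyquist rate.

Highest-frequency component: 59 MHz.
Nyquist rate = 2 × 59 MHz = 118 MHz.

118 MHz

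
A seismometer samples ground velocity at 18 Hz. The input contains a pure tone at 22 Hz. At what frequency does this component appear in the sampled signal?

22 Hz mod fs = 4 Hz.
4 Hz ≤ fs/2 = 9 Hz, appears at 4 Hz.

4 Hz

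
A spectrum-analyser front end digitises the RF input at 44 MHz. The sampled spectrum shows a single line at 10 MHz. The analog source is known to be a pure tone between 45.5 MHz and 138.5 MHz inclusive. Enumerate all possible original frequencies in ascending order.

54 MHz, 78 MHz, 98 MHz, 122 MHz

Frequencies that alias to 10 MHz are k·fs ± 10 MHz for integer k ≥ 0.
k=0: 10 MHz.
k=1: 34 MHz, 54 MHz.
k=2: 78 MHz, 98 MHz.
k=3: 122 MHz, 142 MHz.
k=4: 166 MHz, 186 MHz.
Within [45.5 MHz, 138.5 MHz]: 54 MHz, 78 MHz, 98 MHz, 122 MHz.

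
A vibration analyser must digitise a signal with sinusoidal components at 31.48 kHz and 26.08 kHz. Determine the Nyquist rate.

62.96 kHz

Highest-frequency component: 31.48 kHz.
Nyquist rate = 2 × 31.48 kHz = 62.96 kHz.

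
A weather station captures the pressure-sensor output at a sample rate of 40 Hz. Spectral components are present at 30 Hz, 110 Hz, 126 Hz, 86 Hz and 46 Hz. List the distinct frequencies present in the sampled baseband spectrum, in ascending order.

fs/2 = 20 Hz.
30 Hz > fs/2 = 20 Hz, folds to fs − 30 Hz = 10 Hz.
110 Hz mod fs = 30 Hz.
30 Hz > fs/2 = 20 Hz, folds to fs − 30 Hz = 10 Hz.
126 Hz mod fs = 6 Hz.
6 Hz ≤ fs/2 = 20 Hz, appears at 6 Hz.
86 Hz mod fs = 6 Hz.
6 Hz ≤ fs/2 = 20 Hz, appears at 6 Hz.
46 Hz mod fs = 6 Hz.
6 Hz ≤ fs/2 = 20 Hz, appears at 6 Hz.
Distinct values: {6 Hz, 10 Hz}.

6 Hz, 10 Hz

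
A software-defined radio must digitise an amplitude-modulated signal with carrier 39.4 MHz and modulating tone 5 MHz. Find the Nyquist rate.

AM sidebands sit at fc ± fm = 34.4 MHz and 44.4 MHz.
Highest-frequency component: 44.4 MHz.
Nyquist rate = 2 × 44.4 MHz = 88.8 MHz.

88.8 MHz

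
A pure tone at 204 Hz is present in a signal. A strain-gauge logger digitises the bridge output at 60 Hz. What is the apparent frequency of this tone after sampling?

24 Hz

204 Hz mod fs = 24 Hz.
24 Hz ≤ fs/2 = 30 Hz, appears at 24 Hz.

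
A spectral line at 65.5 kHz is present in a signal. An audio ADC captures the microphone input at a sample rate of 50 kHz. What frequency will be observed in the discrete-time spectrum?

15.5 kHz

65.5 kHz mod fs = 15.5 kHz.
15.5 kHz ≤ fs/2 = 25 kHz, appears at 15.5 kHz.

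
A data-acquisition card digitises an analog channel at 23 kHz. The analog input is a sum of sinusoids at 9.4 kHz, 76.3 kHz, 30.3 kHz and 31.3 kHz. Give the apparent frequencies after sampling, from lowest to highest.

fs/2 = 11.5 kHz.
9.4 kHz ≤ fs/2 = 11.5 kHz, passes unchanged.
76.3 kHz mod fs = 7.3 kHz.
7.3 kHz ≤ fs/2 = 11.5 kHz, appears at 7.3 kHz.
30.3 kHz mod fs = 7.3 kHz.
7.3 kHz ≤ fs/2 = 11.5 kHz, appears at 7.3 kHz.
31.3 kHz mod fs = 8.3 kHz.
8.3 kHz ≤ fs/2 = 11.5 kHz, appears at 8.3 kHz.
Distinct values: {7.3 kHz, 8.3 kHz, 9.4 kHz}.

7.3 kHz, 8.3 kHz, 9.4 kHz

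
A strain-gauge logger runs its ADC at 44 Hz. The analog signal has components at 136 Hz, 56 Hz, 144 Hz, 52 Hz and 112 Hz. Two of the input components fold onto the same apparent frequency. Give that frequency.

12 Hz

fs/2 = 22 Hz.
136 Hz mod fs = 4 Hz.
4 Hz ≤ fs/2 = 22 Hz, appears at 4 Hz.
56 Hz mod fs = 12 Hz.
12 Hz ≤ fs/2 = 22 Hz, appears at 12 Hz.
144 Hz mod fs = 12 Hz.
12 Hz ≤ fs/2 = 22 Hz, appears at 12 Hz.
52 Hz mod fs = 8 Hz.
8 Hz ≤ fs/2 = 22 Hz, appears at 8 Hz.
112 Hz mod fs = 24 Hz.
24 Hz > fs/2 = 22 Hz, folds to fs − 24 Hz = 20 Hz.
56 Hz and 144 Hz both map to 12 Hz.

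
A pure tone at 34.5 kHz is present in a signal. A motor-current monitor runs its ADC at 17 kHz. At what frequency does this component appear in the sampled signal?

0.5 kHz

34.5 kHz mod fs = 0.5 kHz.
0.5 kHz ≤ fs/2 = 8.5 kHz, appears at 0.5 kHz.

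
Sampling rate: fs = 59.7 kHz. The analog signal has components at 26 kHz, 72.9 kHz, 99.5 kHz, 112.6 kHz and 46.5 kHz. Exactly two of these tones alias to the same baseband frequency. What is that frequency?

fs/2 = 29.85 kHz.
26 kHz ≤ fs/2 = 29.85 kHz, passes unchanged.
72.9 kHz mod fs = 13.2 kHz.
13.2 kHz ≤ fs/2 = 29.85 kHz, appears at 13.2 kHz.
99.5 kHz mod fs = 39.8 kHz.
39.8 kHz > fs/2 = 29.85 kHz, folds to fs − 39.8 kHz = 19.9 kHz.
112.6 kHz mod fs = 52.9 kHz.
52.9 kHz > fs/2 = 29.85 kHz, folds to fs − 52.9 kHz = 6.8 kHz.
46.5 kHz > fs/2 = 29.85 kHz, folds to fs − 46.5 kHz = 13.2 kHz.
46.5 kHz and 72.9 kHz both map to 13.2 kHz.

13.2 kHz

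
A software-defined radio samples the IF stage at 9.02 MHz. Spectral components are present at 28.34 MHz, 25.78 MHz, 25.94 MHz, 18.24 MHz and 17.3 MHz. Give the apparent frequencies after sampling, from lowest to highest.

fs/2 = 4.51 MHz.
28.34 MHz mod fs = 1.28 MHz.
1.28 MHz ≤ fs/2 = 4.51 MHz, appears at 1.28 MHz.
25.78 MHz mod fs = 7.74 MHz.
7.74 MHz > fs/2 = 4.51 MHz, folds to fs − 7.74 MHz = 1.28 MHz.
25.94 MHz mod fs = 7.9 MHz.
7.9 MHz > fs/2 = 4.51 MHz, folds to fs − 7.9 MHz = 1.12 MHz.
18.24 MHz mod fs = 0.2 MHz.
0.2 MHz ≤ fs/2 = 4.51 MHz, appears at 0.2 MHz.
17.3 MHz mod fs = 8.28 MHz.
8.28 MHz > fs/2 = 4.51 MHz, folds to fs − 8.28 MHz = 0.74 MHz.
Distinct values: {0.2 MHz, 0.74 MHz, 1.12 MHz, 1.28 MHz}.

0.2 MHz, 0.74 MHz, 1.12 MHz, 1.28 MHz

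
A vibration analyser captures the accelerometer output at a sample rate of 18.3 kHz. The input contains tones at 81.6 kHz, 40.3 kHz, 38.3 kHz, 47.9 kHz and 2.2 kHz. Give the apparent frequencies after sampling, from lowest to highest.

1.7 kHz, 2.2 kHz, 3.7 kHz, 7 kHz, 8.4 kHz

fs/2 = 9.15 kHz.
81.6 kHz mod fs = 8.4 kHz.
8.4 kHz ≤ fs/2 = 9.15 kHz, appears at 8.4 kHz.
40.3 kHz mod fs = 3.7 kHz.
3.7 kHz ≤ fs/2 = 9.15 kHz, appears at 3.7 kHz.
38.3 kHz mod fs = 1.7 kHz.
1.7 kHz ≤ fs/2 = 9.15 kHz, appears at 1.7 kHz.
47.9 kHz mod fs = 11.3 kHz.
11.3 kHz > fs/2 = 9.15 kHz, folds to fs − 11.3 kHz = 7 kHz.
2.2 kHz ≤ fs/2 = 9.15 kHz, passes unchanged.
Distinct values: {1.7 kHz, 2.2 kHz, 3.7 kHz, 7 kHz, 8.4 kHz}.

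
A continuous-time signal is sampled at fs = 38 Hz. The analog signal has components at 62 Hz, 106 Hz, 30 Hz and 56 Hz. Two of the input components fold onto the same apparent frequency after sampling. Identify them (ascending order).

30 Hz, 106 Hz

fs/2 = 19 Hz.
62 Hz mod fs = 24 Hz.
24 Hz > fs/2 = 19 Hz, folds to fs − 24 Hz = 14 Hz.
106 Hz mod fs = 30 Hz.
30 Hz > fs/2 = 19 Hz, folds to fs − 30 Hz = 8 Hz.
30 Hz > fs/2 = 19 Hz, folds to fs − 30 Hz = 8 Hz.
56 Hz mod fs = 18 Hz.
18 Hz ≤ fs/2 = 19 Hz, appears at 18 Hz.
30 Hz and 106 Hz both map to 8 Hz.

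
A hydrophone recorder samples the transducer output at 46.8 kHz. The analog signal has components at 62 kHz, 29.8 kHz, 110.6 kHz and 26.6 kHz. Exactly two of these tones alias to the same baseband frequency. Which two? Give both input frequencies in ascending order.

29.8 kHz, 110.6 kHz

fs/2 = 23.4 kHz.
62 kHz mod fs = 15.2 kHz.
15.2 kHz ≤ fs/2 = 23.4 kHz, appears at 15.2 kHz.
29.8 kHz > fs/2 = 23.4 kHz, folds to fs − 29.8 kHz = 17 kHz.
110.6 kHz mod fs = 17 kHz.
17 kHz ≤ fs/2 = 23.4 kHz, appears at 17 kHz.
26.6 kHz > fs/2 = 23.4 kHz, folds to fs − 26.6 kHz = 20.2 kHz.
29.8 kHz and 110.6 kHz both map to 17 kHz.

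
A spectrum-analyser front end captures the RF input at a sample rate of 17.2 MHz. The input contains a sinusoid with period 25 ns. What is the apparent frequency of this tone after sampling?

T = 25 ns → f = 1/T = 40 MHz.
40 MHz mod fs = 5.6 MHz.
5.6 MHz ≤ fs/2 = 8.6 MHz, appears at 5.6 MHz.

5.6 MHz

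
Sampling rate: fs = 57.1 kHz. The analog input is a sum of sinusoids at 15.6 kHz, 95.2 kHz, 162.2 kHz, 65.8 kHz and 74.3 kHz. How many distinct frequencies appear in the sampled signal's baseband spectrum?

5

fs/2 = 28.55 kHz.
15.6 kHz ≤ fs/2 = 28.55 kHz, passes unchanged.
95.2 kHz mod fs = 38.1 kHz.
38.1 kHz > fs/2 = 28.55 kHz, folds to fs − 38.1 kHz = 19 kHz.
162.2 kHz mod fs = 48 kHz.
48 kHz > fs/2 = 28.55 kHz, folds to fs − 48 kHz = 9.1 kHz.
65.8 kHz mod fs = 8.7 kHz.
8.7 kHz ≤ fs/2 = 28.55 kHz, appears at 8.7 kHz.
74.3 kHz mod fs = 17.2 kHz.
17.2 kHz ≤ fs/2 = 28.55 kHz, appears at 17.2 kHz.
Distinct values: {8.7 kHz, 9.1 kHz, 15.6 kHz, 17.2 kHz, 19 kHz} → 5.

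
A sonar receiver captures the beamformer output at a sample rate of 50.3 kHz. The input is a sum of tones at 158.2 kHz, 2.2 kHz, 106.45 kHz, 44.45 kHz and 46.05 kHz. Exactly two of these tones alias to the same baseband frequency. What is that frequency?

5.85 kHz

fs/2 = 25.15 kHz.
158.2 kHz mod fs = 7.3 kHz.
7.3 kHz ≤ fs/2 = 25.15 kHz, appears at 7.3 kHz.
2.2 kHz ≤ fs/2 = 25.15 kHz, passes unchanged.
106.45 kHz mod fs = 5.85 kHz.
5.85 kHz ≤ fs/2 = 25.15 kHz, appears at 5.85 kHz.
44.45 kHz > fs/2 = 25.15 kHz, folds to fs − 44.45 kHz = 5.85 kHz.
46.05 kHz > fs/2 = 25.15 kHz, folds to fs − 46.05 kHz = 4.25 kHz.
44.45 kHz and 106.45 kHz both map to 5.85 kHz.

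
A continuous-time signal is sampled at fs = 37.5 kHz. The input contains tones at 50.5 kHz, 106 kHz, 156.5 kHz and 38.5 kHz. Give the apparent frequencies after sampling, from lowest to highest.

1 kHz, 6.5 kHz, 13 kHz

fs/2 = 18.75 kHz.
50.5 kHz mod fs = 13 kHz.
13 kHz ≤ fs/2 = 18.75 kHz, appears at 13 kHz.
106 kHz mod fs = 31 kHz.
31 kHz > fs/2 = 18.75 kHz, folds to fs − 31 kHz = 6.5 kHz.
156.5 kHz mod fs = 6.5 kHz.
6.5 kHz ≤ fs/2 = 18.75 kHz, appears at 6.5 kHz.
38.5 kHz mod fs = 1 kHz.
1 kHz ≤ fs/2 = 18.75 kHz, appears at 1 kHz.
Distinct values: {1 kHz, 6.5 kHz, 13 kHz}.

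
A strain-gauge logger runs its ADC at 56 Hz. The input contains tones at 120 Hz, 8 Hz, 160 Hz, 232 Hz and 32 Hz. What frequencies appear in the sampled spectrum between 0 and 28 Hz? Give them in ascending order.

fs/2 = 28 Hz.
120 Hz mod fs = 8 Hz.
8 Hz ≤ fs/2 = 28 Hz, appears at 8 Hz.
8 Hz ≤ fs/2 = 28 Hz, passes unchanged.
160 Hz mod fs = 48 Hz.
48 Hz > fs/2 = 28 Hz, folds to fs − 48 Hz = 8 Hz.
232 Hz mod fs = 8 Hz.
8 Hz ≤ fs/2 = 28 Hz, appears at 8 Hz.
32 Hz > fs/2 = 28 Hz, folds to fs − 32 Hz = 24 Hz.
Distinct values: {8 Hz, 24 Hz}.

8 Hz, 24 Hz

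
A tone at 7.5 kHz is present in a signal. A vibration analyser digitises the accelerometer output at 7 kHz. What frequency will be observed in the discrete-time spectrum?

7.5 kHz mod fs = 0.5 kHz.
0.5 kHz ≤ fs/2 = 3.5 kHz, appears at 0.5 kHz.

0.5 kHz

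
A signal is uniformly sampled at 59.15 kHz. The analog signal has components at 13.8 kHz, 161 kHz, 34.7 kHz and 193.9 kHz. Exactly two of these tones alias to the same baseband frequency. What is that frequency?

16.45 kHz

fs/2 = 29.575 kHz.
13.8 kHz ≤ fs/2 = 29.575 kHz, passes unchanged.
161 kHz mod fs = 42.7 kHz.
42.7 kHz > fs/2 = 29.575 kHz, folds to fs − 42.7 kHz = 16.45 kHz.
34.7 kHz > fs/2 = 29.575 kHz, folds to fs − 34.7 kHz = 24.45 kHz.
193.9 kHz mod fs = 16.45 kHz.
16.45 kHz ≤ fs/2 = 29.575 kHz, appears at 16.45 kHz.
161 kHz and 193.9 kHz both map to 16.45 kHz.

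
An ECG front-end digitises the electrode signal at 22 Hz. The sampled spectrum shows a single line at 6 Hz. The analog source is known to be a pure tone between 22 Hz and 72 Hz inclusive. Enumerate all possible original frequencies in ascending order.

Frequencies that alias to 6 Hz are k·fs ± 6 Hz for integer k ≥ 0.
k=0: 6 Hz.
k=1: 16 Hz, 28 Hz.
k=2: 38 Hz, 50 Hz.
k=3: 60 Hz, 72 Hz.
k=4: 82 Hz, 94 Hz.
Within [22 Hz, 72 Hz]: 28 Hz, 38 Hz, 50 Hz, 60 Hz, 72 Hz.

28 Hz, 38 Hz, 50 Hz, 60 Hz, 72 Hz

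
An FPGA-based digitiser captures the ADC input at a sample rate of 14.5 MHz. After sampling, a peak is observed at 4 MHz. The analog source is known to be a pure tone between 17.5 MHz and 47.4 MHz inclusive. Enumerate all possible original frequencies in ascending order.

Frequencies that alias to 4 MHz are k·fs ± 4 MHz for integer k ≥ 0.
k=0: 4 MHz.
k=1: 10.5 MHz, 18.5 MHz.
k=2: 25 MHz, 33 MHz.
k=3: 39.5 MHz, 47.5 MHz.
k=4: 54 MHz, 62 MHz.
Within [17.5 MHz, 47.4 MHz]: 18.5 MHz, 25 MHz, 33 MHz, 39.5 MHz.

18.5 MHz, 25 MHz, 33 MHz, 39.5 MHz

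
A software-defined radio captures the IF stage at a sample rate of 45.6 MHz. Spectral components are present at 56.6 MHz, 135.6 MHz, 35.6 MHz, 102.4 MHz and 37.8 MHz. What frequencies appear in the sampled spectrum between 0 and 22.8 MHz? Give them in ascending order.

1.2 MHz, 7.8 MHz, 10 MHz, 11 MHz, 11.2 MHz

fs/2 = 22.8 MHz.
56.6 MHz mod fs = 11 MHz.
11 MHz ≤ fs/2 = 22.8 MHz, appears at 11 MHz.
135.6 MHz mod fs = 44.4 MHz.
44.4 MHz > fs/2 = 22.8 MHz, folds to fs − 44.4 MHz = 1.2 MHz.
35.6 MHz > fs/2 = 22.8 MHz, folds to fs − 35.6 MHz = 10 MHz.
102.4 MHz mod fs = 11.2 MHz.
11.2 MHz ≤ fs/2 = 22.8 MHz, appears at 11.2 MHz.
37.8 MHz > fs/2 = 22.8 MHz, folds to fs − 37.8 MHz = 7.8 MHz.
Distinct values: {1.2 MHz, 7.8 MHz, 10 MHz, 11 MHz, 11.2 MHz}.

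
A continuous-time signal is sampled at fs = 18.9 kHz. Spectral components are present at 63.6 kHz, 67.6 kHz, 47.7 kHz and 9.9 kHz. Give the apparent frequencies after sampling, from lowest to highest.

fs/2 = 9.45 kHz.
63.6 kHz mod fs = 6.9 kHz.
6.9 kHz ≤ fs/2 = 9.45 kHz, appears at 6.9 kHz.
67.6 kHz mod fs = 10.9 kHz.
10.9 kHz > fs/2 = 9.45 kHz, folds to fs − 10.9 kHz = 8 kHz.
47.7 kHz mod fs = 9.9 kHz.
9.9 kHz > fs/2 = 9.45 kHz, folds to fs − 9.9 kHz = 9 kHz.
9.9 kHz > fs/2 = 9.45 kHz, folds to fs − 9.9 kHz = 9 kHz.
Distinct values: {6.9 kHz, 8 kHz, 9 kHz}.

6.9 kHz, 8 kHz, 9 kHz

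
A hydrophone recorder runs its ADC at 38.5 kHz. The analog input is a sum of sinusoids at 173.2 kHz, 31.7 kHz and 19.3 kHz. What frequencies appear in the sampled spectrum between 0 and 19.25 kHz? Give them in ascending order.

fs/2 = 19.25 kHz.
173.2 kHz mod fs = 19.2 kHz.
19.2 kHz ≤ fs/2 = 19.25 kHz, appears at 19.2 kHz.
31.7 kHz > fs/2 = 19.25 kHz, folds to fs − 31.7 kHz = 6.8 kHz.
19.3 kHz > fs/2 = 19.25 kHz, folds to fs − 19.3 kHz = 19.2 kHz.
Distinct values: {6.8 kHz, 19.2 kHz}.

6.8 kHz, 19.2 kHz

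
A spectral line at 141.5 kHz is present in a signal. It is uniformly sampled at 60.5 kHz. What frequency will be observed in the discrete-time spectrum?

20.5 kHz

141.5 kHz mod fs = 20.5 kHz.
20.5 kHz ≤ fs/2 = 30.25 kHz, appears at 20.5 kHz.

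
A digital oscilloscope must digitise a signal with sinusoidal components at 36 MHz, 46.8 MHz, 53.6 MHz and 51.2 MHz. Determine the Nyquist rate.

107.2 MHz

Highest-frequency component: 53.6 MHz.
Nyquist rate = 2 × 53.6 MHz = 107.2 MHz.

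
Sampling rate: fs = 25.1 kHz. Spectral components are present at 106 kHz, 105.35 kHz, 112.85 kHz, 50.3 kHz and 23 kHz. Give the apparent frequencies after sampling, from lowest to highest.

0.1 kHz, 2.1 kHz, 4.95 kHz, 5.6 kHz, 12.45 kHz

fs/2 = 12.55 kHz.
106 kHz mod fs = 5.6 kHz.
5.6 kHz ≤ fs/2 = 12.55 kHz, appears at 5.6 kHz.
105.35 kHz mod fs = 4.95 kHz.
4.95 kHz ≤ fs/2 = 12.55 kHz, appears at 4.95 kHz.
112.85 kHz mod fs = 12.45 kHz.
12.45 kHz ≤ fs/2 = 12.55 kHz, appears at 12.45 kHz.
50.3 kHz mod fs = 0.1 kHz.
0.1 kHz ≤ fs/2 = 12.55 kHz, appears at 0.1 kHz.
23 kHz > fs/2 = 12.55 kHz, folds to fs − 23 kHz = 2.1 kHz.
Distinct values: {0.1 kHz, 2.1 kHz, 4.95 kHz, 5.6 kHz, 12.45 kHz}.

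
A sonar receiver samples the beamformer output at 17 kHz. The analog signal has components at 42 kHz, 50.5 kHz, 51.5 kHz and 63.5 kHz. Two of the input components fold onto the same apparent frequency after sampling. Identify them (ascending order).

50.5 kHz, 51.5 kHz

fs/2 = 8.5 kHz.
42 kHz mod fs = 8 kHz.
8 kHz ≤ fs/2 = 8.5 kHz, appears at 8 kHz.
50.5 kHz mod fs = 16.5 kHz.
16.5 kHz > fs/2 = 8.5 kHz, folds to fs − 16.5 kHz = 0.5 kHz.
51.5 kHz mod fs = 0.5 kHz.
0.5 kHz ≤ fs/2 = 8.5 kHz, appears at 0.5 kHz.
63.5 kHz mod fs = 12.5 kHz.
12.5 kHz > fs/2 = 8.5 kHz, folds to fs − 12.5 kHz = 4.5 kHz.
50.5 kHz and 51.5 kHz both map to 0.5 kHz.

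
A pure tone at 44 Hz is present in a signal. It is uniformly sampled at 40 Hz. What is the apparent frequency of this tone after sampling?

4 Hz

44 Hz mod fs = 4 Hz.
4 Hz ≤ fs/2 = 20 Hz, appears at 4 Hz.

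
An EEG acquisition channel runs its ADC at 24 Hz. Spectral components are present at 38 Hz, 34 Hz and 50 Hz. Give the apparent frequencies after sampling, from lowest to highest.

fs/2 = 12 Hz.
38 Hz mod fs = 14 Hz.
14 Hz > fs/2 = 12 Hz, folds to fs − 14 Hz = 10 Hz.
34 Hz mod fs = 10 Hz.
10 Hz ≤ fs/2 = 12 Hz, appears at 10 Hz.
50 Hz mod fs = 2 Hz.
2 Hz ≤ fs/2 = 12 Hz, appears at 2 Hz.
Distinct values: {2 Hz, 10 Hz}.

2 Hz, 10 Hz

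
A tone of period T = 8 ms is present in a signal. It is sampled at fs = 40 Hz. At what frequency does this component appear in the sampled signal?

5 Hz

T = 8 ms → f = 1/T = 125 Hz.
125 Hz mod fs = 5 Hz.
5 Hz ≤ fs/2 = 20 Hz, appears at 5 Hz.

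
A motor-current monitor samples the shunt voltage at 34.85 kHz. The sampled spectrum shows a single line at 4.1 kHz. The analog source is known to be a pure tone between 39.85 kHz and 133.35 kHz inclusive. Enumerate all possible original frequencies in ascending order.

65.6 kHz, 73.8 kHz, 100.45 kHz, 108.65 kHz

Frequencies that alias to 4.1 kHz are k·fs ± 4.1 kHz for integer k ≥ 0.
k=0: 4.1 kHz.
k=1: 30.75 kHz, 38.95 kHz.
k=2: 65.6 kHz, 73.8 kHz.
k=3: 100.45 kHz, 108.65 kHz.
k=4: 135.3 kHz, 143.5 kHz.
Within [39.85 kHz, 133.35 kHz]: 65.6 kHz, 73.8 kHz, 100.45 kHz, 108.65 kHz.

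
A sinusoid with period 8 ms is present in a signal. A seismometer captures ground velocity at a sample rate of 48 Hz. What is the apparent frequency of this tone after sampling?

19 Hz

T = 8 ms → f = 1/T = 125 Hz.
125 Hz mod fs = 29 Hz.
29 Hz > fs/2 = 24 Hz, folds to fs − 29 Hz = 19 Hz.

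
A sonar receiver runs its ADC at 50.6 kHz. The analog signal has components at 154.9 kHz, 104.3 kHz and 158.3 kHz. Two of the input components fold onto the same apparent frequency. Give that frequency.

3.1 kHz

fs/2 = 25.3 kHz.
154.9 kHz mod fs = 3.1 kHz.
3.1 kHz ≤ fs/2 = 25.3 kHz, appears at 3.1 kHz.
104.3 kHz mod fs = 3.1 kHz.
3.1 kHz ≤ fs/2 = 25.3 kHz, appears at 3.1 kHz.
158.3 kHz mod fs = 6.5 kHz.
6.5 kHz ≤ fs/2 = 25.3 kHz, appears at 6.5 kHz.
104.3 kHz and 154.9 kHz both map to 3.1 kHz.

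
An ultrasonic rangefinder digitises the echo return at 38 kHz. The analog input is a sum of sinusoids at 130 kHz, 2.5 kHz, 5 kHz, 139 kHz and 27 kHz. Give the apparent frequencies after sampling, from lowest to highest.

fs/2 = 19 kHz.
130 kHz mod fs = 16 kHz.
16 kHz ≤ fs/2 = 19 kHz, appears at 16 kHz.
2.5 kHz ≤ fs/2 = 19 kHz, passes unchanged.
5 kHz ≤ fs/2 = 19 kHz, passes unchanged.
139 kHz mod fs = 25 kHz.
25 kHz > fs/2 = 19 kHz, folds to fs − 25 kHz = 13 kHz.
27 kHz > fs/2 = 19 kHz, folds to fs − 27 kHz = 11 kHz.
Distinct values: {2.5 kHz, 5 kHz, 11 kHz, 13 kHz, 16 kHz}.

2.5 kHz, 5 kHz, 11 kHz, 13 kHz, 16 kHz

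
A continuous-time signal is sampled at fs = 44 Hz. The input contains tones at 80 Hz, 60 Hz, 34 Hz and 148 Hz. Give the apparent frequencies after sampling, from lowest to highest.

8 Hz, 10 Hz, 16 Hz

fs/2 = 22 Hz.
80 Hz mod fs = 36 Hz.
36 Hz > fs/2 = 22 Hz, folds to fs − 36 Hz = 8 Hz.
60 Hz mod fs = 16 Hz.
16 Hz ≤ fs/2 = 22 Hz, appears at 16 Hz.
34 Hz > fs/2 = 22 Hz, folds to fs − 34 Hz = 10 Hz.
148 Hz mod fs = 16 Hz.
16 Hz ≤ fs/2 = 22 Hz, appears at 16 Hz.
Distinct values: {8 Hz, 10 Hz, 16 Hz}.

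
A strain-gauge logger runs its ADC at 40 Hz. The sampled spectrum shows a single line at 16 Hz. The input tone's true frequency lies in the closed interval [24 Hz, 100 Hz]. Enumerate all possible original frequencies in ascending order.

24 Hz, 56 Hz, 64 Hz, 96 Hz

Frequencies that alias to 16 Hz are k·fs ± 16 Hz for integer k ≥ 0.
k=0: 16 Hz.
k=1: 24 Hz, 56 Hz.
k=2: 64 Hz, 96 Hz.
k=3: 104 Hz, 136 Hz.
Within [24 Hz, 100 Hz]: 24 Hz, 56 Hz, 64 Hz, 96 Hz.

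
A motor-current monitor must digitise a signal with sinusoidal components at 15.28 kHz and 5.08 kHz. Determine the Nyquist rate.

30.56 kHz

Highest-frequency component: 15.28 kHz.
Nyquist rate = 2 × 15.28 kHz = 30.56 kHz.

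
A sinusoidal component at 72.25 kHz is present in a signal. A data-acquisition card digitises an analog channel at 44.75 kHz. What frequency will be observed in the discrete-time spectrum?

17.25 kHz

72.25 kHz mod fs = 27.5 kHz.
27.5 kHz > fs/2 = 22.375 kHz, folds to fs − 27.5 kHz = 17.25 kHz.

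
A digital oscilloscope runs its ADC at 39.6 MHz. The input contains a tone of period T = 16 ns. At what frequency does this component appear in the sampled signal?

16.7 MHz

T = 16 ns → f = 1/T = 62.5 MHz.
62.5 MHz mod fs = 22.9 MHz.
22.9 MHz > fs/2 = 19.8 MHz, folds to fs − 22.9 MHz = 16.7 MHz.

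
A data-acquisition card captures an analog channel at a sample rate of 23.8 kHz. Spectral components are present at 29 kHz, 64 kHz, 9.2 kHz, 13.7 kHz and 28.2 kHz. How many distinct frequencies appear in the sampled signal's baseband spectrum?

5

fs/2 = 11.9 kHz.
29 kHz mod fs = 5.2 kHz.
5.2 kHz ≤ fs/2 = 11.9 kHz, appears at 5.2 kHz.
64 kHz mod fs = 16.4 kHz.
16.4 kHz > fs/2 = 11.9 kHz, folds to fs − 16.4 kHz = 7.4 kHz.
9.2 kHz ≤ fs/2 = 11.9 kHz, passes unchanged.
13.7 kHz > fs/2 = 11.9 kHz, folds to fs − 13.7 kHz = 10.1 kHz.
28.2 kHz mod fs = 4.4 kHz.
4.4 kHz ≤ fs/2 = 11.9 kHz, appears at 4.4 kHz.
Distinct values: {4.4 kHz, 5.2 kHz, 7.4 kHz, 9.2 kHz, 10.1 kHz} → 5.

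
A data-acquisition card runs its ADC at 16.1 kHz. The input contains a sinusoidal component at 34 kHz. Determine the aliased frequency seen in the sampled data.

1.8 kHz

34 kHz mod fs = 1.8 kHz.
1.8 kHz ≤ fs/2 = 8.05 kHz, appears at 1.8 kHz.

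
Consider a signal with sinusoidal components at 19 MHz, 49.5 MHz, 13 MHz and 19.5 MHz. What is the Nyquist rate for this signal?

Highest-frequency component: 49.5 MHz.
Nyquist rate = 2 × 49.5 MHz = 99 MHz.

99 MHz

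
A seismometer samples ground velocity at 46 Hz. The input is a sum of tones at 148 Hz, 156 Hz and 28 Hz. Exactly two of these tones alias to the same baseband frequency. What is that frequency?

fs/2 = 23 Hz.
148 Hz mod fs = 10 Hz.
10 Hz ≤ fs/2 = 23 Hz, appears at 10 Hz.
156 Hz mod fs = 18 Hz.
18 Hz ≤ fs/2 = 23 Hz, appears at 18 Hz.
28 Hz > fs/2 = 23 Hz, folds to fs − 28 Hz = 18 Hz.
28 Hz and 156 Hz both map to 18 Hz.

18 Hz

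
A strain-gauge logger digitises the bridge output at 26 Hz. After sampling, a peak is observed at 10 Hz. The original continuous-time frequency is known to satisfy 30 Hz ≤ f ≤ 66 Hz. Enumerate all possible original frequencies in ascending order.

Frequencies that alias to 10 Hz are k·fs ± 10 Hz for integer k ≥ 0.
k=0: 10 Hz.
k=1: 16 Hz, 36 Hz.
k=2: 42 Hz, 62 Hz.
k=3: 68 Hz, 88 Hz.
Within [30 Hz, 66 Hz]: 36 Hz, 42 Hz, 62 Hz.

36 Hz, 42 Hz, 62 Hz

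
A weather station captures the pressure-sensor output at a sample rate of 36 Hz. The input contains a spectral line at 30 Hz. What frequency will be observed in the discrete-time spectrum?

6 Hz

30 Hz > fs/2 = 18 Hz, folds to fs − 30 Hz = 6 Hz.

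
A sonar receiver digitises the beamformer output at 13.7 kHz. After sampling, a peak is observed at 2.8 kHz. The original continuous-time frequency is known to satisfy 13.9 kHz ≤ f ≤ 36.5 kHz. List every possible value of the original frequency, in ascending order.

16.5 kHz, 24.6 kHz, 30.2 kHz

Frequencies that alias to 2.8 kHz are k·fs ± 2.8 kHz for integer k ≥ 0.
k=0: 2.8 kHz.
k=1: 10.9 kHz, 16.5 kHz.
k=2: 24.6 kHz, 30.2 kHz.
k=3: 38.3 kHz, 43.9 kHz.
Within [13.9 kHz, 36.5 kHz]: 16.5 kHz, 24.6 kHz, 30.2 kHz.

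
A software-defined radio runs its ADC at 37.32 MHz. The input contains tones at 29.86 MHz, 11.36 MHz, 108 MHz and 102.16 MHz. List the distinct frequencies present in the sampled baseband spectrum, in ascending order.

fs/2 = 18.66 MHz.
29.86 MHz > fs/2 = 18.66 MHz, folds to fs − 29.86 MHz = 7.46 MHz.
11.36 MHz ≤ fs/2 = 18.66 MHz, passes unchanged.
108 MHz mod fs = 33.36 MHz.
33.36 MHz > fs/2 = 18.66 MHz, folds to fs − 33.36 MHz = 3.96 MHz.
102.16 MHz mod fs = 27.52 MHz.
27.52 MHz > fs/2 = 18.66 MHz, folds to fs − 27.52 MHz = 9.8 MHz.
Distinct values: {3.96 MHz, 7.46 MHz, 9.8 MHz, 11.36 MHz}.

3.96 MHz, 7.46 MHz, 9.8 MHz, 11.36 MHz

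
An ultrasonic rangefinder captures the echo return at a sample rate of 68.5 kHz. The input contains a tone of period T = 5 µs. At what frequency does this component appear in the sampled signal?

5.5 kHz

T = 5 µs → f = 1/T = 200 kHz.
200 kHz mod fs = 63 kHz.
63 kHz > fs/2 = 34.25 kHz, folds to fs − 63 kHz = 5.5 kHz.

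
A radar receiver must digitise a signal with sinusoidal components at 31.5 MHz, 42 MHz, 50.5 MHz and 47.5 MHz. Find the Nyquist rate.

Highest-frequency component: 50.5 MHz.
Nyquist rate = 2 × 50.5 MHz = 101 MHz.

101 MHz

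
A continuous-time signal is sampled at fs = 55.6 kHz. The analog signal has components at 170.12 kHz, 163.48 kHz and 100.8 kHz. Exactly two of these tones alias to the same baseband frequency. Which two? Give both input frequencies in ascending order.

fs/2 = 27.8 kHz.
170.12 kHz mod fs = 3.32 kHz.
3.32 kHz ≤ fs/2 = 27.8 kHz, appears at 3.32 kHz.
163.48 kHz mod fs = 52.28 kHz.
52.28 kHz > fs/2 = 27.8 kHz, folds to fs − 52.28 kHz = 3.32 kHz.
100.8 kHz mod fs = 45.2 kHz.
45.2 kHz > fs/2 = 27.8 kHz, folds to fs − 45.2 kHz = 10.4 kHz.
163.48 kHz and 170.12 kHz both map to 3.32 kHz.

163.48 kHz, 170.12 kHz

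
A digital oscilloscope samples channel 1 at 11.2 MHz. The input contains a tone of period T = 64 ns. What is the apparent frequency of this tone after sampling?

T = 64 ns → f = 1/T = 15.625 MHz.
15.625 MHz mod fs = 4.425 MHz.
4.425 MHz ≤ fs/2 = 5.6 MHz, appears at 4.425 MHz.

4.425 MHz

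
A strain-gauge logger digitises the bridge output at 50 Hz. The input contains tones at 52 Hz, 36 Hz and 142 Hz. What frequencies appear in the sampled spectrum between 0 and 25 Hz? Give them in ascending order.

fs/2 = 25 Hz.
52 Hz mod fs = 2 Hz.
2 Hz ≤ fs/2 = 25 Hz, appears at 2 Hz.
36 Hz > fs/2 = 25 Hz, folds to fs − 36 Hz = 14 Hz.
142 Hz mod fs = 42 Hz.
42 Hz > fs/2 = 25 Hz, folds to fs − 42 Hz = 8 Hz.
Distinct values: {2 Hz, 8 Hz, 14 Hz}.

2 Hz, 8 Hz, 14 Hz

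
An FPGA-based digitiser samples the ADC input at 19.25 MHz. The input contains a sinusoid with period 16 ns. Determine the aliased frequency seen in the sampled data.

4.75 MHz

T = 16 ns → f = 1/T = 62.5 MHz.
62.5 MHz mod fs = 4.75 MHz.
4.75 MHz ≤ fs/2 = 9.625 MHz, appears at 4.75 MHz.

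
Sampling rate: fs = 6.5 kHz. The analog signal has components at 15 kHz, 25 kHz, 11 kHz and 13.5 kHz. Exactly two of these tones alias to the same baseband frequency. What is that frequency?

2 kHz

fs/2 = 3.25 kHz.
15 kHz mod fs = 2 kHz.
2 kHz ≤ fs/2 = 3.25 kHz, appears at 2 kHz.
25 kHz mod fs = 5.5 kHz.
5.5 kHz > fs/2 = 3.25 kHz, folds to fs − 5.5 kHz = 1 kHz.
11 kHz mod fs = 4.5 kHz.
4.5 kHz > fs/2 = 3.25 kHz, folds to fs − 4.5 kHz = 2 kHz.
13.5 kHz mod fs = 0.5 kHz.
0.5 kHz ≤ fs/2 = 3.25 kHz, appears at 0.5 kHz.
11 kHz and 15 kHz both map to 2 kHz.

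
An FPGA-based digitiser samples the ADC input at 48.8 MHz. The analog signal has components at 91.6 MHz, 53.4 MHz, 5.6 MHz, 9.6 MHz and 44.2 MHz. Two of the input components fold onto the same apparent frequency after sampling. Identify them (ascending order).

fs/2 = 24.4 MHz.
91.6 MHz mod fs = 42.8 MHz.
42.8 MHz > fs/2 = 24.4 MHz, folds to fs − 42.8 MHz = 6 MHz.
53.4 MHz mod fs = 4.6 MHz.
4.6 MHz ≤ fs/2 = 24.4 MHz, appears at 4.6 MHz.
5.6 MHz ≤ fs/2 = 24.4 MHz, passes unchanged.
9.6 MHz ≤ fs/2 = 24.4 MHz, passes unchanged.
44.2 MHz > fs/2 = 24.4 MHz, folds to fs − 44.2 MHz = 4.6 MHz.
44.2 MHz and 53.4 MHz both map to 4.6 MHz.

44.2 MHz, 53.4 MHz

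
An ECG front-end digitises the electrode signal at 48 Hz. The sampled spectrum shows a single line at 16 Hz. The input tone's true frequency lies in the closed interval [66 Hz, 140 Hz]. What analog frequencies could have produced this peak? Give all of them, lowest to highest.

80 Hz, 112 Hz, 128 Hz

Frequencies that alias to 16 Hz are k·fs ± 16 Hz for integer k ≥ 0.
k=0: 16 Hz.
k=1: 32 Hz, 64 Hz.
k=2: 80 Hz, 112 Hz.
k=3: 128 Hz, 160 Hz.
k=4: 176 Hz, 208 Hz.
Within [66 Hz, 140 Hz]: 80 Hz, 112 Hz, 128 Hz.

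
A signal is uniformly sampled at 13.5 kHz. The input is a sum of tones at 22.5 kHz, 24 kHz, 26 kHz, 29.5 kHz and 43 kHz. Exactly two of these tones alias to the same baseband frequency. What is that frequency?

fs/2 = 6.75 kHz.
22.5 kHz mod fs = 9 kHz.
9 kHz > fs/2 = 6.75 kHz, folds to fs − 9 kHz = 4.5 kHz.
24 kHz mod fs = 10.5 kHz.
10.5 kHz > fs/2 = 6.75 kHz, folds to fs − 10.5 kHz = 3 kHz.
26 kHz mod fs = 12.5 kHz.
12.5 kHz > fs/2 = 6.75 kHz, folds to fs − 12.5 kHz = 1 kHz.
29.5 kHz mod fs = 2.5 kHz.
2.5 kHz ≤ fs/2 = 6.75 kHz, appears at 2.5 kHz.
43 kHz mod fs = 2.5 kHz.
2.5 kHz ≤ fs/2 = 6.75 kHz, appears at 2.5 kHz.
29.5 kHz and 43 kHz both map to 2.5 kHz.

2.5 kHz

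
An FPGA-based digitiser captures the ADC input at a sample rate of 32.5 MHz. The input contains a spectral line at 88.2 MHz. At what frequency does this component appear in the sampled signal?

9.3 MHz

88.2 MHz mod fs = 23.2 MHz.
23.2 MHz > fs/2 = 16.25 MHz, folds to fs − 23.2 MHz = 9.3 MHz.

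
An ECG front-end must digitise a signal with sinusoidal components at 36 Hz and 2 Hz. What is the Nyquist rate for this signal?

72 Hz

Highest-frequency component: 36 Hz.
Nyquist rate = 2 × 36 Hz = 72 Hz.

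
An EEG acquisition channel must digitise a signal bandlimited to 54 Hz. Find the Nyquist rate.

Nyquist rate = 2 × 54 Hz = 108 Hz.

108 Hz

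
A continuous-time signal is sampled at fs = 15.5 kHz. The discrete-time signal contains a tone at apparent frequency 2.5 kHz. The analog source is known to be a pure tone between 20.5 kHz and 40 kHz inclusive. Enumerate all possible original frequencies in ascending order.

28.5 kHz, 33.5 kHz

Frequencies that alias to 2.5 kHz are k·fs ± 2.5 kHz for integer k ≥ 0.
k=0: 2.5 kHz.
k=1: 13 kHz, 18 kHz.
k=2: 28.5 kHz, 33.5 kHz.
k=3: 44 kHz, 49 kHz.
Within [20.5 kHz, 40 kHz]: 28.5 kHz, 33.5 kHz.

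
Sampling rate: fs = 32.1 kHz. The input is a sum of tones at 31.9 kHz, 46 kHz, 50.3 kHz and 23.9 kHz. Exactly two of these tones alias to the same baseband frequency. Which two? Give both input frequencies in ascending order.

fs/2 = 16.05 kHz.
31.9 kHz > fs/2 = 16.05 kHz, folds to fs − 31.9 kHz = 0.2 kHz.
46 kHz mod fs = 13.9 kHz.
13.9 kHz ≤ fs/2 = 16.05 kHz, appears at 13.9 kHz.
50.3 kHz mod fs = 18.2 kHz.
18.2 kHz > fs/2 = 16.05 kHz, folds to fs − 18.2 kHz = 13.9 kHz.
23.9 kHz > fs/2 = 16.05 kHz, folds to fs − 23.9 kHz = 8.2 kHz.
46 kHz and 50.3 kHz both map to 13.9 kHz.

46 kHz, 50.3 kHz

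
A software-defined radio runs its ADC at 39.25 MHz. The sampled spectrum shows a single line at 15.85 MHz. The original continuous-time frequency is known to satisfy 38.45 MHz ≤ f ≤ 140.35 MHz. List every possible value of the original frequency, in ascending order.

Frequencies that alias to 15.85 MHz are k·fs ± 15.85 MHz for integer k ≥ 0.
k=0: 15.85 MHz.
k=1: 23.4 MHz, 55.1 MHz.
k=2: 62.65 MHz, 94.35 MHz.
k=3: 101.9 MHz, 133.6 MHz.
k=4: 141.15 MHz, 172.85 MHz.
Within [38.45 MHz, 140.35 MHz]: 55.1 MHz, 62.65 MHz, 94.35 MHz, 101.9 MHz, 133.6 MHz.

55.1 MHz, 62.65 MHz, 94.35 MHz, 101.9 MHz, 133.6 MHz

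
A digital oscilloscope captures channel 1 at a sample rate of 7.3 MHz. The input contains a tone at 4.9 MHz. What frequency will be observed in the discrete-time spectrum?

2.4 MHz

4.9 MHz > fs/2 = 3.65 MHz, folds to fs − 4.9 MHz = 2.4 MHz.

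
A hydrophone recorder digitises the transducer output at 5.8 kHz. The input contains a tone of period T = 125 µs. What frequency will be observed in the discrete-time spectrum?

2.2 kHz

T = 125 µs → f = 1/T = 8 kHz.
8 kHz mod fs = 2.2 kHz.
2.2 kHz ≤ fs/2 = 2.9 kHz, appears at 2.2 kHz.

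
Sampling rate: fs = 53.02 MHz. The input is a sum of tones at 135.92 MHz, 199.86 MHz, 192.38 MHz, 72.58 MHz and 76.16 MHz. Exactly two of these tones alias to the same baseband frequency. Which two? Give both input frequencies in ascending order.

76.16 MHz, 135.92 MHz

fs/2 = 26.51 MHz.
135.92 MHz mod fs = 29.88 MHz.
29.88 MHz > fs/2 = 26.51 MHz, folds to fs − 29.88 MHz = 23.14 MHz.
199.86 MHz mod fs = 40.8 MHz.
40.8 MHz > fs/2 = 26.51 MHz, folds to fs − 40.8 MHz = 12.22 MHz.
192.38 MHz mod fs = 33.32 MHz.
33.32 MHz > fs/2 = 26.51 MHz, folds to fs − 33.32 MHz = 19.7 MHz.
72.58 MHz mod fs = 19.56 MHz.
19.56 MHz ≤ fs/2 = 26.51 MHz, appears at 19.56 MHz.
76.16 MHz mod fs = 23.14 MHz.
23.14 MHz ≤ fs/2 = 26.51 MHz, appears at 23.14 MHz.
76.16 MHz and 135.92 MHz both map to 23.14 MHz.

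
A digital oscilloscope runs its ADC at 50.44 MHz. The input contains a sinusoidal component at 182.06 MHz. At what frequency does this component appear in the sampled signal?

19.7 MHz

182.06 MHz mod fs = 30.74 MHz.
30.74 MHz > fs/2 = 25.22 MHz, folds to fs − 30.74 MHz = 19.7 MHz.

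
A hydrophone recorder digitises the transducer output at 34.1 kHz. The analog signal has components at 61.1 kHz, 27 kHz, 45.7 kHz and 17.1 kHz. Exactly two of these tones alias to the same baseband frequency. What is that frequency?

7.1 kHz

fs/2 = 17.05 kHz.
61.1 kHz mod fs = 27 kHz.
27 kHz > fs/2 = 17.05 kHz, folds to fs − 27 kHz = 7.1 kHz.
27 kHz > fs/2 = 17.05 kHz, folds to fs − 27 kHz = 7.1 kHz.
45.7 kHz mod fs = 11.6 kHz.
11.6 kHz ≤ fs/2 = 17.05 kHz, appears at 11.6 kHz.
17.1 kHz > fs/2 = 17.05 kHz, folds to fs − 17.1 kHz = 17 kHz.
27 kHz and 61.1 kHz both map to 7.1 kHz.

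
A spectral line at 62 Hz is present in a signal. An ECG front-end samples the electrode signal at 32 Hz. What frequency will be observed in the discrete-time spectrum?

2 Hz

62 Hz mod fs = 30 Hz.
30 Hz > fs/2 = 16 Hz, folds to fs − 30 Hz = 2 Hz.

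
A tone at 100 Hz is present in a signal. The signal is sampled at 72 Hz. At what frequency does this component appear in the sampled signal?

28 Hz

100 Hz mod fs = 28 Hz.
28 Hz ≤ fs/2 = 36 Hz, appears at 28 Hz.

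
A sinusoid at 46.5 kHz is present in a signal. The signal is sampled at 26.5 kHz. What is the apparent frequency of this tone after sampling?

46.5 kHz mod fs = 20 kHz.
20 kHz > fs/2 = 13.25 kHz, folds to fs − 20 kHz = 6.5 kHz.

6.5 kHz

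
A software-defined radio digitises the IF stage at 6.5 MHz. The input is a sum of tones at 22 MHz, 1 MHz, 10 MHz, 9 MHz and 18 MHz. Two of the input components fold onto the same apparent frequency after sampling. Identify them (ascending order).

fs/2 = 3.25 MHz.
22 MHz mod fs = 2.5 MHz.
2.5 MHz ≤ fs/2 = 3.25 MHz, appears at 2.5 MHz.
1 MHz ≤ fs/2 = 3.25 MHz, passes unchanged.
10 MHz mod fs = 3.5 MHz.
3.5 MHz > fs/2 = 3.25 MHz, folds to fs − 3.5 MHz = 3 MHz.
9 MHz mod fs = 2.5 MHz.
2.5 MHz ≤ fs/2 = 3.25 MHz, appears at 2.5 MHz.
18 MHz mod fs = 5 MHz.
5 MHz > fs/2 = 3.25 MHz, folds to fs − 5 MHz = 1.5 MHz.
9 MHz and 22 MHz both map to 2.5 MHz.

9 MHz, 22 MHz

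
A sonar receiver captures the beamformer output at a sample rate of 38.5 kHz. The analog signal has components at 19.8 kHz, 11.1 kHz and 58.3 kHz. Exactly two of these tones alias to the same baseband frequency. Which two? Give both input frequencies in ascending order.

19.8 kHz, 58.3 kHz

fs/2 = 19.25 kHz.
19.8 kHz > fs/2 = 19.25 kHz, folds to fs − 19.8 kHz = 18.7 kHz.
11.1 kHz ≤ fs/2 = 19.25 kHz, passes unchanged.
58.3 kHz mod fs = 19.8 kHz.
19.8 kHz > fs/2 = 19.25 kHz, folds to fs − 19.8 kHz = 18.7 kHz.
19.8 kHz and 58.3 kHz both map to 18.7 kHz.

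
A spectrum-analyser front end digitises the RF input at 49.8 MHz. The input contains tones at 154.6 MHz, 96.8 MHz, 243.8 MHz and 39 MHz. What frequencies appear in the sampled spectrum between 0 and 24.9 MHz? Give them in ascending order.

fs/2 = 24.9 MHz.
154.6 MHz mod fs = 5.2 MHz.
5.2 MHz ≤ fs/2 = 24.9 MHz, appears at 5.2 MHz.
96.8 MHz mod fs = 47 MHz.
47 MHz > fs/2 = 24.9 MHz, folds to fs − 47 MHz = 2.8 MHz.
243.8 MHz mod fs = 44.6 MHz.
44.6 MHz > fs/2 = 24.9 MHz, folds to fs − 44.6 MHz = 5.2 MHz.
39 MHz > fs/2 = 24.9 MHz, folds to fs − 39 MHz = 10.8 MHz.
Distinct values: {2.8 MHz, 5.2 MHz, 10.8 MHz}.

2.8 MHz, 5.2 MHz, 10.8 MHz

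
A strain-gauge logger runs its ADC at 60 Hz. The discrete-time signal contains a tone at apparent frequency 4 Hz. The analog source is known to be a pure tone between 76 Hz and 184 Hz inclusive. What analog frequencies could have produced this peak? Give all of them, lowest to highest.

116 Hz, 124 Hz, 176 Hz, 184 Hz

Frequencies that alias to 4 Hz are k·fs ± 4 Hz for integer k ≥ 0.
k=0: 4 Hz.
k=1: 56 Hz, 64 Hz.
k=2: 116 Hz, 124 Hz.
k=3: 176 Hz, 184 Hz.
k=4: 236 Hz, 244 Hz.
Within [76 Hz, 184 Hz]: 116 Hz, 124 Hz, 176 Hz, 184 Hz.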